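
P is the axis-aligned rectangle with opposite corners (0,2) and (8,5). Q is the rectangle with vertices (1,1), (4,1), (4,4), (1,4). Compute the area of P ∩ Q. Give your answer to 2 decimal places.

|P∩Q|: x∈[1,4], y∈[2,4] → 3·2 = 6.

6.00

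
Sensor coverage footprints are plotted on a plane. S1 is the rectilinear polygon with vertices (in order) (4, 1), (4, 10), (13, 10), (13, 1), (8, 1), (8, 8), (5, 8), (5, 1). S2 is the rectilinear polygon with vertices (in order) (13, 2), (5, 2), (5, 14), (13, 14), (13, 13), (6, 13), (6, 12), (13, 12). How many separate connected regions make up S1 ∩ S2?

S1 ∩ S2 is a single connected region.

1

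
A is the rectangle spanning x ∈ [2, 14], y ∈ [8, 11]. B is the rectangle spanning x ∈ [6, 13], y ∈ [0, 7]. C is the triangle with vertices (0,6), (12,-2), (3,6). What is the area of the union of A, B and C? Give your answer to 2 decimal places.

By inclusion–exclusion:
Individual areas: |A| = 36, |B| = 49, |C| = 12.
|A∩B| = 0 (no overlap).
|A∩C| = 0.
|B∩C| = 3.25.
|A∩B∩C| = 0.
|A ∪ B ∪ C| = 97 − 3.25 + 0 = 93.75.

93.75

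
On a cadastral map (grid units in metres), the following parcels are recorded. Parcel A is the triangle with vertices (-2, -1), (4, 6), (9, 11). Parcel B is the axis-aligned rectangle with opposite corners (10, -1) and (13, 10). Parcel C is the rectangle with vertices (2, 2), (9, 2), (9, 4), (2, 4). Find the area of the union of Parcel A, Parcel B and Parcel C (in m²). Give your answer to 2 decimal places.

By inclusion–exclusion:
Individual areas: |Parcel A| = 2.5, |Parcel B| = 33, |Parcel C| = 14.
|Parcel A∩Parcel B| = 0.
|Parcel A∩Parcel C| = 0.138.
|Parcel B∩Parcel C| = 0 (no overlap).
|Parcel A∩Parcel B∩Parcel C| = 0.
|Parcel A ∪ Parcel B ∪ Parcel C| = 49.5 − 0.138 + 0 = 49.36.

49.36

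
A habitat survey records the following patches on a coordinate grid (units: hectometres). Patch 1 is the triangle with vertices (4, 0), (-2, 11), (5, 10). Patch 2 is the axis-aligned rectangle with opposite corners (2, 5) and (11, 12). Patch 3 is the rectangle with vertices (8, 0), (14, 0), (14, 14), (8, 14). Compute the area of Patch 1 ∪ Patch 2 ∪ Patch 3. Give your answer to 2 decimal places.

By inclusion–exclusion:
Individual areas: |Patch 1| = 35.5, |Patch 2| = 63, |Patch 3| = 84.
|Patch 1∩Patch 2| = 14.3929.
|Patch 1∩Patch 3| = 0.
|Patch 2∩Patch 3|: x∈[8,11], y∈[5,12] → 3·7 = 21.
|Patch 1∩Patch 2∩Patch 3| = 0.
|Patch 1 ∪ Patch 2 ∪ Patch 3| = 182.5 − 35.3929 + 0 = 147.11.

147.11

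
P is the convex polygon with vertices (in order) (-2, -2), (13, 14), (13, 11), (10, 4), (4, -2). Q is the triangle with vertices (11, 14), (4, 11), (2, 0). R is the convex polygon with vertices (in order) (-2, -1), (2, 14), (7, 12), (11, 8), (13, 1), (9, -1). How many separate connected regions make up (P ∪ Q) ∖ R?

(P ∪ Q) ∖ R splits into 3 disjoint pieces (area 5.5772, area 11.9124, area 6.0312).

3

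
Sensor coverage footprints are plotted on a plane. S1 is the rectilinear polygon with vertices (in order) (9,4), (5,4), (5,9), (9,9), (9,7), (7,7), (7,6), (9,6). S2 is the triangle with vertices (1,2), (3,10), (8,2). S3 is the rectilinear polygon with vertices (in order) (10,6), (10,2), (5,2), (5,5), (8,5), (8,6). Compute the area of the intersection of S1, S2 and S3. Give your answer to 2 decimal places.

The intersection is the polygon with vertices (5,5), (6.125,5), (6.75,4), (5,4).
By the shoelace formula its area is 1.44.

1.44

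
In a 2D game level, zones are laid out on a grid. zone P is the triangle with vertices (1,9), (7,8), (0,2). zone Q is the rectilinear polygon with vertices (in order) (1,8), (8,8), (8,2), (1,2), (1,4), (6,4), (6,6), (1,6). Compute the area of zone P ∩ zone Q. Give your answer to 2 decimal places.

10.43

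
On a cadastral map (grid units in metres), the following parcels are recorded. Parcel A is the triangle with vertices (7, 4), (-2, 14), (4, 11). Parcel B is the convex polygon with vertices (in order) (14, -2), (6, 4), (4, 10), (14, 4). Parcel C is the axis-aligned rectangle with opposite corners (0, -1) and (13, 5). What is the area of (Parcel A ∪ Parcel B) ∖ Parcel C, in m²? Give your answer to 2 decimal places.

35.80

|Parcel A ∪ Parcel B| = 61.1708.
|(Parcel A ∪ Parcel B) ∩ Parcel C| = 25.3667.
|(Parcel A ∪ Parcel B) ∖ Parcel C| = 61.1708 − 25.3667 = 35.80.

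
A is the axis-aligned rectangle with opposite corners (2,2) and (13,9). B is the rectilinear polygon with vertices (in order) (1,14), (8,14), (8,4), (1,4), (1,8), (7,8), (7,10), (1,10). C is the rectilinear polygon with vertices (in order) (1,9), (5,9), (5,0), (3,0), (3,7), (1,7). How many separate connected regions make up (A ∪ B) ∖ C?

(A ∪ B) ∖ C splits into 2 disjoint pieces (area 85, area 8).

2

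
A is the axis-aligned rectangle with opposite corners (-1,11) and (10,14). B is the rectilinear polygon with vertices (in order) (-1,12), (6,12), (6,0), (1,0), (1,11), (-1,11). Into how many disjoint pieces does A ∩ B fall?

A ∩ B is a single connected region.

1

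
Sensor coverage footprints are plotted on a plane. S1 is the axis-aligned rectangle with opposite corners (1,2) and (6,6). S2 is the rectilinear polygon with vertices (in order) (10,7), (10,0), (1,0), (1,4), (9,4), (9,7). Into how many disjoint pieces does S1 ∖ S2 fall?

1

S1 ∖ S2 is a single connected region.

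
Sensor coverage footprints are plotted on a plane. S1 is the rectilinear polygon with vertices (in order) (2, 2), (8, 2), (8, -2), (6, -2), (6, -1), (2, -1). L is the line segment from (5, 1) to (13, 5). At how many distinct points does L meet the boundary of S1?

The segment meets the boundary at (7,2).

1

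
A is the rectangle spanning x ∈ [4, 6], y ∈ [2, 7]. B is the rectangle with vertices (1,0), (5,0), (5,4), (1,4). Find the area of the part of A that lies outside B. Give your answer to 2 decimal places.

|A∩B|: x∈[4,5], y∈[2,4] → 1·2 = 2.
|A| = 10.
|A ∖ B| = |A| − |A∩B| = 10 − 2 = 8.00.

8.00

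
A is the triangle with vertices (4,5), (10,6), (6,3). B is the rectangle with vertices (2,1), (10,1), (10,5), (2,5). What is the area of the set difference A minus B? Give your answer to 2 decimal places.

|A| = 7, |A∩B| = 4.6667.
|A ∖ B| = |A| − |A∩B| = 7 − 4.6667 = 2.33.

2.33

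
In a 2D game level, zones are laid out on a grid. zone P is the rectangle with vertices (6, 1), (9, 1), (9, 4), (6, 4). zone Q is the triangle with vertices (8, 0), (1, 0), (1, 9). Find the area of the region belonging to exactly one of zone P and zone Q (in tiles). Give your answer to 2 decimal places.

|zone P| = 9, |zone Q| = 31.5, |zone P∩zone Q| = 0.9603.
|zone P △ zone Q| = |zone P| + |zone Q| − 2·|zone P∩zone Q| = 9 + 31.5 − 1.9206 = 38.58.

38.58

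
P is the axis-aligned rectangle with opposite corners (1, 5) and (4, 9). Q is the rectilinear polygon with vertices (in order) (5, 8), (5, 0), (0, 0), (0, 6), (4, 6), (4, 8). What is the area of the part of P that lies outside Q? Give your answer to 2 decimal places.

|P| = 12, |P∩Q| = 3.
|P ∖ Q| = |P| − |P∩Q| = 12 − 3 = 9.00.

9.00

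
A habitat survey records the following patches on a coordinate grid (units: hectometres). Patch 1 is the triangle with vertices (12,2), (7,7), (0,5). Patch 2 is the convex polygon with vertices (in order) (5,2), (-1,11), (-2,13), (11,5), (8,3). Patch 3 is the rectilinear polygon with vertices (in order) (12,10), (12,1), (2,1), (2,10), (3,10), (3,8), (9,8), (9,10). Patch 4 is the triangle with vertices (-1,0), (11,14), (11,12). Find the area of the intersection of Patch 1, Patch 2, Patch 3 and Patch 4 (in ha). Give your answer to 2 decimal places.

The intersection is the polygon with vertices (3.125,4.812), (4.351,6.243), (5.6,6.6), (3.4,4.4).
By the shoelace formula its area is 1.43.

1.43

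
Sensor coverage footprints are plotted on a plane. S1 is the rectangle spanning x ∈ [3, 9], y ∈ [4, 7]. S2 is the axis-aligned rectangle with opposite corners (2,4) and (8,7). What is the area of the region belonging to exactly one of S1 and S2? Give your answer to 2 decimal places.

|S1∩S2|: x∈[3,8], y∈[4,7] → 5·3 = 15.
|S1 △ S2| = |S1| + |S2| − 2·|S1∩S2| = 18 + 18 − 30 = 6.00.

6.00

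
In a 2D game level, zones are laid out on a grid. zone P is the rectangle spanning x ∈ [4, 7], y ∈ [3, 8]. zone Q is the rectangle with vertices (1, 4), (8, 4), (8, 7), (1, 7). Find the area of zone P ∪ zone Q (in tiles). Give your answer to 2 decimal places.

27.00

By inclusion–exclusion:
Individual areas: |zone P| = 15, |zone Q| = 21.
|zone P∩zone Q|: x∈[4,7], y∈[4,7] → 3·3 = 9.
|zone P ∪ zone Q| = 36 − 9 = 27.00.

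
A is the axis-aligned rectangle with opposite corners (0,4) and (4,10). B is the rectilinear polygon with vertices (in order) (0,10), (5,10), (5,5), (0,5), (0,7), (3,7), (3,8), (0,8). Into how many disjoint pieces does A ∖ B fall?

2

A ∖ B splits into 2 disjoint pieces (area 4, area 3).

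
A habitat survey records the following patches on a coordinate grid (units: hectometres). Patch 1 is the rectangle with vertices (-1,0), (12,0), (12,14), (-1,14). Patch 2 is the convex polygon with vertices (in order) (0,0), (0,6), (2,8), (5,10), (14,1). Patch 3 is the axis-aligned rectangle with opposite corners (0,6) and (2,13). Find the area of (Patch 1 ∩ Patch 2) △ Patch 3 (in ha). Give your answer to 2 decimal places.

|Patch 1 ∩ Patch 2| = 81.3571.
|(Patch 1 ∩ Patch 2) ∩ Patch 3| = 2.
|(Patch 1 ∩ Patch 2) △ Patch 3| = 81.3571 + 14 − 4 = 91.36.

91.36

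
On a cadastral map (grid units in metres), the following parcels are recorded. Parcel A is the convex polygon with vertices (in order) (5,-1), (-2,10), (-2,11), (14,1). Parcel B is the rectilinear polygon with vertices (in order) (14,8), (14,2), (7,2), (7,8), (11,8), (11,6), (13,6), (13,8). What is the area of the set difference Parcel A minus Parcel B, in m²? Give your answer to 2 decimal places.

|Parcel A| = 64.5, |Parcel A∩Parcel B| = 9.1125.
|Parcel A ∖ Parcel B| = |Parcel A| − |Parcel A∩Parcel B| = 64.5 − 9.1125 = 55.39.

55.39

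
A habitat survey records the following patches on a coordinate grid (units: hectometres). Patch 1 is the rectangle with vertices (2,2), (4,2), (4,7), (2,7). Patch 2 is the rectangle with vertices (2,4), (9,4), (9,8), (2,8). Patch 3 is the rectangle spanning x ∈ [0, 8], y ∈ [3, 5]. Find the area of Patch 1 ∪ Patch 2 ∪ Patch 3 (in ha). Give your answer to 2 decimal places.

By inclusion–exclusion:
Individual areas: |Patch 1| = 10, |Patch 2| = 28, |Patch 3| = 16.
|Patch 1∩Patch 2|: x∈[2,4], y∈[4,7] → 2·3 = 6.
|Patch 1∩Patch 3|: x∈[2,4], y∈[3,5] → 2·2 = 4.
|Patch 2∩Patch 3|: x∈[2,8], y∈[4,5] → 6·1 = 6.
|Patch 1∩Patch 2∩Patch 3| = 2.
|Patch 1 ∪ Patch 2 ∪ Patch 3| = 54 − 16 + 2 = 40.00.

40.00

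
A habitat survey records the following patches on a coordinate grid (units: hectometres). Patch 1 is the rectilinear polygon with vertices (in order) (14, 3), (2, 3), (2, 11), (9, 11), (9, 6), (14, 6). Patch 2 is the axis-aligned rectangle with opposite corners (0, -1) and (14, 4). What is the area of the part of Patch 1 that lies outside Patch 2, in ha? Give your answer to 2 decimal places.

|Patch 1| = 71, |Patch 1∩Patch 2| = 12.
|Patch 1 ∖ Patch 2| = |Patch 1| − |Patch 1∩Patch 2| = 71 − 12 = 59.00.

59.00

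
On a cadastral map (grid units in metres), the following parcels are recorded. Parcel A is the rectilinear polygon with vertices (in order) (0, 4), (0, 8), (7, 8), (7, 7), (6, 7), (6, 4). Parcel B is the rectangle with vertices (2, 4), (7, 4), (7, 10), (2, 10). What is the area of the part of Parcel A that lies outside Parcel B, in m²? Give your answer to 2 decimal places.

8.00

|Parcel A| = 25, |Parcel A∩Parcel B| = 17.
|Parcel A ∖ Parcel B| = |Parcel A| − |Parcel A∩Parcel B| = 25 − 17 = 8.00.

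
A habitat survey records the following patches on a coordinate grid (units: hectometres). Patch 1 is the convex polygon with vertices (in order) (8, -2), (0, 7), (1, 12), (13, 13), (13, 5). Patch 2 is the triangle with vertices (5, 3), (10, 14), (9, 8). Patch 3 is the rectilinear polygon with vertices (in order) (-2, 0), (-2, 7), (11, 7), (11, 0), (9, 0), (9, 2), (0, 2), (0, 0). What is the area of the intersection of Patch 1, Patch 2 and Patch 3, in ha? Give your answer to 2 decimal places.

2.76

The intersection is the polygon with vertices (5,3), (6.818,7), (8.2,7).
By the shoelace formula its area is 2.76.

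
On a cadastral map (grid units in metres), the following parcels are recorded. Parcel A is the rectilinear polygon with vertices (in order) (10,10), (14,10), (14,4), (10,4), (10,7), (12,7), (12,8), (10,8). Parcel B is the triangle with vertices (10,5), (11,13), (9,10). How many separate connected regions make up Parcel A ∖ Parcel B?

1

Parcel A ∖ Parcel B is a single connected region.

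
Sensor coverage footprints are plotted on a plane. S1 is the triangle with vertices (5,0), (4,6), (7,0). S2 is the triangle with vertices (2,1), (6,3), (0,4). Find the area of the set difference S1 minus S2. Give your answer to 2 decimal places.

5.36

|S1| = 6, |S1∩S2| = 0.6394.
|S1 ∖ S2| = |S1| − |S1∩S2| = 6 − 0.6394 = 5.36.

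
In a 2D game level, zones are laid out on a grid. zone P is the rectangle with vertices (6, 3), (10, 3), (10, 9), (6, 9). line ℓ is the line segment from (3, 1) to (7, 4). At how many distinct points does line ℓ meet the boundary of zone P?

1

The segment meets the boundary at (6,3.25).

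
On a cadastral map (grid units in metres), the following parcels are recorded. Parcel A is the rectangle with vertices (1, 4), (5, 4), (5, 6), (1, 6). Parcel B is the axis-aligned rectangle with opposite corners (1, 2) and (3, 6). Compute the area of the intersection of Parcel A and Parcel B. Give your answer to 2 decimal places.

4.00

|Parcel A∩Parcel B|: x∈[1,3], y∈[4,6] → 2·2 = 4.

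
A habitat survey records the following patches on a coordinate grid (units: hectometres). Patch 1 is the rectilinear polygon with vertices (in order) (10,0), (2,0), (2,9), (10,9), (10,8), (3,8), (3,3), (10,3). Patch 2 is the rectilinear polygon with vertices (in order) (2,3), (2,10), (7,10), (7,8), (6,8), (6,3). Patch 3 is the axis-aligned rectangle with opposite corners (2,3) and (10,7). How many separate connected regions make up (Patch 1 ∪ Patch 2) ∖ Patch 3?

(Patch 1 ∪ Patch 2) ∖ Patch 3 splits into 2 disjoint pieces (area 24, area 17).

2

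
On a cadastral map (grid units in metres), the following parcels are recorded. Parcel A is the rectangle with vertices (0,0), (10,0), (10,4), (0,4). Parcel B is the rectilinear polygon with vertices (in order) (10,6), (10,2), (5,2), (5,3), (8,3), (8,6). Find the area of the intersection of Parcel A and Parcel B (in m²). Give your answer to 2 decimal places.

7.00

The intersection is the polygon with vertices (10,2), (5,2), (5,3), (8,3), (8,4), (10,4).
By the shoelace formula its area is 7.00.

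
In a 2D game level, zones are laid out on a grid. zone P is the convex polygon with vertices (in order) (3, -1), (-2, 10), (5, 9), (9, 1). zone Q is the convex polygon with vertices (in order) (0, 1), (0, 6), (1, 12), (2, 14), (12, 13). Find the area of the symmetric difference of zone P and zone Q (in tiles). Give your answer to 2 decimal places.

84.29

|zone P| = 64, |zone Q| = 73, |zone P∩zone Q| = 26.3565.
|zone P △ zone Q| = |zone P| + |zone Q| − 2·|zone P∩zone Q| = 64 + 73 − 52.7131 = 84.29.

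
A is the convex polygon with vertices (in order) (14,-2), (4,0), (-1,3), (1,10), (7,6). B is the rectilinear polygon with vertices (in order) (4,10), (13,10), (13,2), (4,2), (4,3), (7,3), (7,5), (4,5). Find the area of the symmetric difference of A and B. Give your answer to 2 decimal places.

111.50

|A| = 77.5, |B| = 66, |A∩B| = 16.
|A △ B| = |A| + |B| − 2·|A∩B| = 77.5 + 66 − 32 = 111.50.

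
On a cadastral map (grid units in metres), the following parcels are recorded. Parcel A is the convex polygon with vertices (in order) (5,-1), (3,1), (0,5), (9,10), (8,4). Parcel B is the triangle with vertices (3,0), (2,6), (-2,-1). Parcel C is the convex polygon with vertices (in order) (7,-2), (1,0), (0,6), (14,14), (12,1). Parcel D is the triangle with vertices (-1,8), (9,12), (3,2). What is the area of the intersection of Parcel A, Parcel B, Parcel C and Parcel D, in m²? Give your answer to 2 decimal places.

The intersection is the polygon with vertices (2.556,2.667), (1.231,4.654), (2,6).
By the shoelace formula its area is 1.66.

1.66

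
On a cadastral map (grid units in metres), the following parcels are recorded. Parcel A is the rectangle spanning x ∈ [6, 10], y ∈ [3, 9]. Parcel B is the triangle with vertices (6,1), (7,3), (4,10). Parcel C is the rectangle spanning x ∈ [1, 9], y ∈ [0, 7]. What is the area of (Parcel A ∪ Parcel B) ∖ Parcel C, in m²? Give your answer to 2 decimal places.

|Parcel A ∪ Parcel B| = 29.3333.
|(Parcel A ∪ Parcel B) ∩ Parcel C| = 16.4048.
|(Parcel A ∪ Parcel B) ∖ Parcel C| = 29.3333 − 16.4048 = 12.93.

12.93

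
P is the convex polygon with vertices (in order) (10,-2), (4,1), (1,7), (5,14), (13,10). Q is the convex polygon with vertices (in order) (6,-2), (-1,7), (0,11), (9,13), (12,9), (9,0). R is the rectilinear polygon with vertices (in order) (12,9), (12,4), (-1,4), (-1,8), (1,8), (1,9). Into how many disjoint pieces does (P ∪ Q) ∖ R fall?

2

(P ∪ Q) ∖ R splits into 2 disjoint pieces (area 40.2143, area 42.3628).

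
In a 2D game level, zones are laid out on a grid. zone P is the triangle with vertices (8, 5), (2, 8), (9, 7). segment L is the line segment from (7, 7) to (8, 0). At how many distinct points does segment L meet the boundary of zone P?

The segment meets the boundary at (7.231,5.385).

1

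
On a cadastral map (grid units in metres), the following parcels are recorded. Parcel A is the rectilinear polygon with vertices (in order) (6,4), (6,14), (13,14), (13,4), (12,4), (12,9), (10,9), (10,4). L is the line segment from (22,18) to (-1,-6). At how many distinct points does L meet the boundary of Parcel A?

The segment meets the boundary at (8.583,4), (10,5.478), (12,7.565), (13,8.609).

4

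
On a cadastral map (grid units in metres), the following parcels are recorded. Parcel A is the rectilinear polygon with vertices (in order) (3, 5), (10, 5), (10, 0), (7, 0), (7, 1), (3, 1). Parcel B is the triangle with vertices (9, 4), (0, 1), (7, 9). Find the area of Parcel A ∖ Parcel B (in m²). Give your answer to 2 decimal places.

|Parcel A| = 31, |Parcel A∩Parcel B| = 11.6571.
|Parcel A ∖ Parcel B| = |Parcel A| − |Parcel A∩Parcel B| = 31 − 11.6571 = 19.34.

19.34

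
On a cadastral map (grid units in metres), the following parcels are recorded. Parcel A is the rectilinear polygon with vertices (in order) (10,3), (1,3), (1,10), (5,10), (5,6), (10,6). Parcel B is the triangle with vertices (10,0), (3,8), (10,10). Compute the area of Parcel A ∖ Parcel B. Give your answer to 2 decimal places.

|Parcel A| = 43, |Parcel A∩Parcel B| = 14.6339.
|Parcel A ∖ Parcel B| = |Parcel A| − |Parcel A∩Parcel B| = 43 − 14.6339 = 28.37.

28.37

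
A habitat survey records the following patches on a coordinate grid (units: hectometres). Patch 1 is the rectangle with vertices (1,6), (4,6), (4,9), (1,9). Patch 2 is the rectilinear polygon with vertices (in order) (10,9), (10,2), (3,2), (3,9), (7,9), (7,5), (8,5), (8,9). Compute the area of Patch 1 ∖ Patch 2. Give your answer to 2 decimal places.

6.00

|Patch 1| = 9, |Patch 1∩Patch 2| = 3.
|Patch 1 ∖ Patch 2| = |Patch 1| − |Patch 1∩Patch 2| = 9 − 3 = 6.00.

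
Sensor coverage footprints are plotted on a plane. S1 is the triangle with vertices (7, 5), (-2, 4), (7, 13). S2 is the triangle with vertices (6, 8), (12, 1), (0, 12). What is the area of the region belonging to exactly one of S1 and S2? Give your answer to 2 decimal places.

|S1| = 36, |S2| = 9, |S1∩S2| = 4.4663.
|S1 △ S2| = |S1| + |S2| − 2·|S1∩S2| = 36 + 9 − 8.9326 = 36.07.

36.07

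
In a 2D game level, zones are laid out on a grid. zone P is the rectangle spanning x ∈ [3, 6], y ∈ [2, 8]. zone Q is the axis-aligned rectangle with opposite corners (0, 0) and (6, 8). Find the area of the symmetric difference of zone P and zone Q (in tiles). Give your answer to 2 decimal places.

|zone P∩zone Q|: x∈[3,6], y∈[2,8] → 3·6 = 18.
|zone P △ zone Q| = |zone P| + |zone Q| − 2·|zone P∩zone Q| = 18 + 48 − 36 = 30.00.

30.00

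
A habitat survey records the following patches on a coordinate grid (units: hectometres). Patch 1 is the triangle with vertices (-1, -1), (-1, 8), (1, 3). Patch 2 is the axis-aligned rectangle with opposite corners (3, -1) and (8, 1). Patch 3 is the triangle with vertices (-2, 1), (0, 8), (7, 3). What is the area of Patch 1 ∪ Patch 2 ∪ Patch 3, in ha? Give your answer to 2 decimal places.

41.91

By inclusion–exclusion:
Individual areas: |Patch 1| = 9, |Patch 2| = 10, |Patch 3| = 29.5.
|Patch 1∩Patch 2| = 0.
|Patch 1∩Patch 3| = 6.5903.
|Patch 2∩Patch 3| = 0.
|Patch 1∩Patch 2∩Patch 3| = 0.
|Patch 1 ∪ Patch 2 ∪ Patch 3| = 48.5 − 6.5903 + 0 = 41.91.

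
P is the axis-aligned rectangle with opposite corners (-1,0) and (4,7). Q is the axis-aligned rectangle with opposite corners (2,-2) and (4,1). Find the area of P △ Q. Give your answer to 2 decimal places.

|P∩Q|: x∈[2,4], y∈[0,1] → 2·1 = 2.
|P △ Q| = |P| + |Q| − 2·|P∩Q| = 35 + 6 − 4 = 37.00.

37.00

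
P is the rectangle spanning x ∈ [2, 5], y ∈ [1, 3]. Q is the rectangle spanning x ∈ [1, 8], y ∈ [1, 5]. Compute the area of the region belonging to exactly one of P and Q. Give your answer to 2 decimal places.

22.00

|P∩Q|: x∈[2,5], y∈[1,3] → 3·2 = 6.
|P △ Q| = |P| + |Q| − 2·|P∩Q| = 6 + 28 − 12 = 22.00.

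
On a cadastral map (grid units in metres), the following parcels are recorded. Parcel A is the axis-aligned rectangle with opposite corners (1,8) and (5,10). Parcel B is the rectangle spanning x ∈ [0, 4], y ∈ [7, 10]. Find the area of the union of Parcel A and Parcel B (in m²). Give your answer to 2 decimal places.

By inclusion–exclusion:
Individual areas: |Parcel A| = 8, |Parcel B| = 12.
|Parcel A∩Parcel B|: x∈[1,4], y∈[8,10] → 3·2 = 6.
|Parcel A ∪ Parcel B| = 20 − 6 = 14.00.

14.00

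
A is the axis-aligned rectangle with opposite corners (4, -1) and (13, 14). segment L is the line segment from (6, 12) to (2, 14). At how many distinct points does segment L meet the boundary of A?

The segment meets the boundary at (4,13).

1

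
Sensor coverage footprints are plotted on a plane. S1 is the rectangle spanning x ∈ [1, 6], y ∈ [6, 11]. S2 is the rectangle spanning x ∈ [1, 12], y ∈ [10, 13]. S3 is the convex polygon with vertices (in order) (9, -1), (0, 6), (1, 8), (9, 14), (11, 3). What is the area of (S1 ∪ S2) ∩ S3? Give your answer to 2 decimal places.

The region (S1 ∪ S2) ∩ S3 is the polygon with vertices (1,6), (1,8), (7.667,13), (9.182,13), (9.727,10), (6,10), (6,6).
By the shoelace formula its area is 28.70.

28.70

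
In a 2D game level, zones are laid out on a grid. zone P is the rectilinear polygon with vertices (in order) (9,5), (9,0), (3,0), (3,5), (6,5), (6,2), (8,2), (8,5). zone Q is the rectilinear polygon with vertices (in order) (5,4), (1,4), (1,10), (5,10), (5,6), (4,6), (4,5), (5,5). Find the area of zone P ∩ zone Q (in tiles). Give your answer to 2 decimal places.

The intersection is the polygon with vertices (3,5), (4,5), (5,5), (5,4), (3,4).
By the shoelace formula its area is 2.00.

2.00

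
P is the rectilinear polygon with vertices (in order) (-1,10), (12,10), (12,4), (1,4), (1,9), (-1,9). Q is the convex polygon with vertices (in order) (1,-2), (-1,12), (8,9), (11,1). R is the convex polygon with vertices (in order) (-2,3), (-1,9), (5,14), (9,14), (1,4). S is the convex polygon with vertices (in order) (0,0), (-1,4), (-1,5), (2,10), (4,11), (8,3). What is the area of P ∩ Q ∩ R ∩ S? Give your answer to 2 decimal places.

12.92

The intersection is the polygon with vertices (1,4), (1,8.333), (2,10), (4.5,10), (5,9).
By the shoelace formula its area is 12.92.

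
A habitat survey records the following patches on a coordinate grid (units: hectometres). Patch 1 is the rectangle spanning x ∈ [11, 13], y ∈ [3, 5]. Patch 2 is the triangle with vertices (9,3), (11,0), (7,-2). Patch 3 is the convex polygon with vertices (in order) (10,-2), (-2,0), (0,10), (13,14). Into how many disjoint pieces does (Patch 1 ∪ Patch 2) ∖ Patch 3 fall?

(Patch 1 ∪ Patch 2) ∖ Patch 3 splits into 3 disjoint pieces (area 3.7396, area 0.3364, area 0.1406).

3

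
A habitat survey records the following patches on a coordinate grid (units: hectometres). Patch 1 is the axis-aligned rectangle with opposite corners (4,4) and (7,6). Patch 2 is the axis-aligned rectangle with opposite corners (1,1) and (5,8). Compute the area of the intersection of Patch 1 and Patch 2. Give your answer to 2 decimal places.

2.00

|Patch 1∩Patch 2|: x∈[4,5], y∈[4,6] → 1·2 = 2.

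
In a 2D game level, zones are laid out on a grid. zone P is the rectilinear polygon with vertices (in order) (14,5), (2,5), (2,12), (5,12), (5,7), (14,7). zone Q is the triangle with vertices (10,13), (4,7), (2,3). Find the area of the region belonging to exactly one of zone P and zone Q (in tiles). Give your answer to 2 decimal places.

|zone P| = 39, |zone Q| = 6, |zone P∩zone Q| = 2.3.
|zone P △ zone Q| = |zone P| + |zone Q| − 2·|zone P∩zone Q| = 39 + 6 − 4.6 = 40.40.

40.40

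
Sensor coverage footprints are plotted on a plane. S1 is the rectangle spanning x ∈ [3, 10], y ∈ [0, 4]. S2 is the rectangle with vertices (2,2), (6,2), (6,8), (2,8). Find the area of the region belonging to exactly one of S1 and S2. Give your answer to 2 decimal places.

40.00

|S1∩S2|: x∈[3,6], y∈[2,4] → 3·2 = 6.
|S1 △ S2| = |S1| + |S2| − 2·|S1∩S2| = 28 + 24 − 12 = 40.00.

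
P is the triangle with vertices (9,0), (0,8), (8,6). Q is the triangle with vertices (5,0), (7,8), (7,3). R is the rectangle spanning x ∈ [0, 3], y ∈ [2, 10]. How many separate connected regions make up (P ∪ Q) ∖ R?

1

(P ∪ Q) ∖ R is a single connected region.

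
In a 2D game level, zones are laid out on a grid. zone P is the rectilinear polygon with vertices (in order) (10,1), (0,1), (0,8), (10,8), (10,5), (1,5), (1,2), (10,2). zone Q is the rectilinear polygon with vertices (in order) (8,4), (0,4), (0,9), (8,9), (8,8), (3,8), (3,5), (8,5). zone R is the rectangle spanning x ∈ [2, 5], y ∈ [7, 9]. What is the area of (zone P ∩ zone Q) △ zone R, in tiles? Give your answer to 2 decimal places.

|zone P ∩ zone Q| = 10.
|(zone P ∩ zone Q) ∩ zone R| = 1.
|(zone P ∩ zone Q) △ zone R| = 10 + 6 − 2 = 14.00.

14.00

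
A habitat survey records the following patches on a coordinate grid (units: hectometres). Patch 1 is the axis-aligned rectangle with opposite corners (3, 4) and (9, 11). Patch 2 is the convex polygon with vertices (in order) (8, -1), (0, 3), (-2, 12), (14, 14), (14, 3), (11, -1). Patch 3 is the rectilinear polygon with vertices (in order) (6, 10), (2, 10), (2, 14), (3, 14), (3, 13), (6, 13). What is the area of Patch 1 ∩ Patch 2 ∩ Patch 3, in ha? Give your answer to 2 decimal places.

3.00

The intersection is the polygon with vertices (3,11), (6,11), (6,10), (3,10).
By the shoelace formula its area is 3.00.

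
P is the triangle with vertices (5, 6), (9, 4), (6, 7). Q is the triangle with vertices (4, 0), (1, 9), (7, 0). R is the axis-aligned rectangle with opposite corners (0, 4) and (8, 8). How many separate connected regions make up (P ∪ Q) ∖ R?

(P ∪ Q) ∖ R splits into 3 disjoint pieces (area 0.25, area 0.1667, area 9.3333).

3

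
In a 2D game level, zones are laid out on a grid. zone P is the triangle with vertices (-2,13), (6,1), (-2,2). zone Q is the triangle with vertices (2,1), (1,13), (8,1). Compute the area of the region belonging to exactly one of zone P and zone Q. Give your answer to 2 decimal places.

|zone P| = 44, |zone Q| = 36, |zone P∩zone Q| = 12.7038.
|zone P △ zone Q| = |zone P| + |zone Q| − 2·|zone P∩zone Q| = 44 + 36 − 25.4075 = 54.59.

54.59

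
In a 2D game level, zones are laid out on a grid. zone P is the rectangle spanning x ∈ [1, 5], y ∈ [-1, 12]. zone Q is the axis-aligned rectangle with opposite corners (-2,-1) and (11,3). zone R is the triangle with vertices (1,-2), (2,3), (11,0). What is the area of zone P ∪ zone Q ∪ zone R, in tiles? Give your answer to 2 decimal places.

90.40

By inclusion–exclusion:
Individual areas: |zone P| = 52, |zone Q| = 52, |zone R| = 24.
|zone P∩zone Q|: x∈[1,5], y∈[-1,3] → 4·4 = 16.
|zone P∩zone R| = 12.1.
|zone Q∩zone R| = 21.6.
|zone P∩zone Q∩zone R| = 12.1.
|zone P ∪ zone Q ∪ zone R| = 128 − 49.7 + 12.1 = 90.40.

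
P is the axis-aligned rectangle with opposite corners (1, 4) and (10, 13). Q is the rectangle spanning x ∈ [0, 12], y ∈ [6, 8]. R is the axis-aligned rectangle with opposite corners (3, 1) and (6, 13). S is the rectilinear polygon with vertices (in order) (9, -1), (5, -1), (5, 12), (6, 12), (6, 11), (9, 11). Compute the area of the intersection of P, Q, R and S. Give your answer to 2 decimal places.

2.00

The intersection is the polygon with vertices (6,8), (6,6), (5,6), (5,8).
By the shoelace formula its area is 2.00.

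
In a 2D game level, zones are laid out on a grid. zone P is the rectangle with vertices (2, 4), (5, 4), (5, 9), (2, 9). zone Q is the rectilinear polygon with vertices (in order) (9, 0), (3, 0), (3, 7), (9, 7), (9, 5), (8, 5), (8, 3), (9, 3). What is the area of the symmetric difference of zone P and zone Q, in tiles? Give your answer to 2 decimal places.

43.00

|zone P| = 15, |zone Q| = 40, |zone P∩zone Q| = 6.
|zone P △ zone Q| = |zone P| + |zone Q| − 2·|zone P∩zone Q| = 15 + 40 − 12 = 43.00.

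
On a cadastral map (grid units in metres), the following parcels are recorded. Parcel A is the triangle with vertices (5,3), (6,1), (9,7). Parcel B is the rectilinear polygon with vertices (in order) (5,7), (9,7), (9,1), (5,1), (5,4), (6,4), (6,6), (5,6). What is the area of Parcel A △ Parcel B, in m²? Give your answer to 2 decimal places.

16.00

|Parcel A| = 6, |Parcel B| = 22, |Parcel A∩Parcel B| = 6.
|Parcel A △ Parcel B| = |Parcel A| + |Parcel B| − 2·|Parcel A∩Parcel B| = 6 + 22 − 12 = 16.00.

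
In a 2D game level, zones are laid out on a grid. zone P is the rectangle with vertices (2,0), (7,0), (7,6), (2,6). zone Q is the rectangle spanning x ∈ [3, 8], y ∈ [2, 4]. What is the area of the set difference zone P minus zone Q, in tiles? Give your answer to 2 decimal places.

|zone P∩zone Q|: x∈[3,7], y∈[2,4] → 4·2 = 8.
|zone P| = 30.
|zone P ∖ zone Q| = |zone P| − |zone P∩zone Q| = 30 − 8 = 22.00.

22.00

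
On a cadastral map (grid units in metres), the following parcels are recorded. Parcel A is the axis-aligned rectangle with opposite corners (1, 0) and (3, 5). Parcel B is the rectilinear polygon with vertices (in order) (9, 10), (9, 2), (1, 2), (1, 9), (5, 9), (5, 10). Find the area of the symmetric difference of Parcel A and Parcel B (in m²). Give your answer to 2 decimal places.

|Parcel A| = 10, |Parcel B| = 60, |Parcel A∩Parcel B| = 6.
|Parcel A △ Parcel B| = |Parcel A| + |Parcel B| − 2·|Parcel A∩Parcel B| = 10 + 60 − 12 = 58.00.

58.00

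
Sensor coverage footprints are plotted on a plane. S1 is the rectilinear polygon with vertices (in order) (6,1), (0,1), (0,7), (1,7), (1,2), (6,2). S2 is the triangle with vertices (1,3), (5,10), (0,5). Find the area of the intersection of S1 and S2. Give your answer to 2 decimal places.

The intersection is the polygon with vertices (1,3), (0,5), (1,6).
By the shoelace formula its area is 1.50.

1.50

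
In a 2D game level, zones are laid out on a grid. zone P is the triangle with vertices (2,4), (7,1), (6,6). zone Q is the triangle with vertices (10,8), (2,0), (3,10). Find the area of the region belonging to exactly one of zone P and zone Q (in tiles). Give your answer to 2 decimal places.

32.51

|zone P| = 11, |zone Q| = 36, |zone P∩zone Q| = 7.2459.
|zone P △ zone Q| = |zone P| + |zone Q| − 2·|zone P∩zone Q| = 11 + 36 − 14.4919 = 32.51.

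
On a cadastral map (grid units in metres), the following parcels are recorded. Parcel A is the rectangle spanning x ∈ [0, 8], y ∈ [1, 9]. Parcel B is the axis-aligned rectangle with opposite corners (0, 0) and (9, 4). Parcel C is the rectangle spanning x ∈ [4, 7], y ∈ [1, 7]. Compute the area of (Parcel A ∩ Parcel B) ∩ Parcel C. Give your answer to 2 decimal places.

9.00

The region (Parcel A ∩ Parcel B) ∩ Parcel C is the polygon with vertices (4,1), (4,4), (7,4), (7,1).
By the shoelace formula its area is 9.00.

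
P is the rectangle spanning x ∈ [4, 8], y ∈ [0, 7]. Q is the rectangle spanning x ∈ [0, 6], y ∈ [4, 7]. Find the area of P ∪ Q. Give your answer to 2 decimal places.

40.00

By inclusion–exclusion:
Individual areas: |P| = 28, |Q| = 18.
|P∩Q|: x∈[4,6], y∈[4,7] → 2·3 = 6.
|P ∪ Q| = 46 − 6 = 40.00.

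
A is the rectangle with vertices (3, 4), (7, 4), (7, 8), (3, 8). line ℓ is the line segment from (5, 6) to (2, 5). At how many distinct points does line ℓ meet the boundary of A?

1

The segment meets the boundary at (3,5.333).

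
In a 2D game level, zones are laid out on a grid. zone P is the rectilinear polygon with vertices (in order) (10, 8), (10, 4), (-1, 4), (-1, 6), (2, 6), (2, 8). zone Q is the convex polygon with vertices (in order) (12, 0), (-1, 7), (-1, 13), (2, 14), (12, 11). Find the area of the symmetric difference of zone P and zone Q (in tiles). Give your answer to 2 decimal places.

|zone P| = 38, |zone Q| = 120, |zone P∩zone Q| = 30.5714.
|zone P △ zone Q| = |zone P| + |zone Q| − 2·|zone P∩zone Q| = 38 + 120 − 61.1429 = 96.86.

96.86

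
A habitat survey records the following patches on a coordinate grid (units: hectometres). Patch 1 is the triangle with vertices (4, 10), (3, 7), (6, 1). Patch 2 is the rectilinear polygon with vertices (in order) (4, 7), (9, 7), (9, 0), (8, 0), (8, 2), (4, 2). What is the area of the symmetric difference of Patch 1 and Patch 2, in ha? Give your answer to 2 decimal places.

|Patch 1| = 7.5, |Patch 2| = 27, |Patch 1∩Patch 2| = 3.8611.
|Patch 1 △ Patch 2| = |Patch 1| + |Patch 2| − 2·|Patch 1∩Patch 2| = 7.5 + 27 − 7.7222 = 26.78.

26.78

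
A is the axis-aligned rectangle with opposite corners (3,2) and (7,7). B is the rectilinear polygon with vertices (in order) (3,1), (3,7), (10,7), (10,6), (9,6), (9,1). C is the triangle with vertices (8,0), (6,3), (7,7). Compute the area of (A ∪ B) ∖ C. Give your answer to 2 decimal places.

31.76

|A ∪ B| = 37.
|(A ∪ B) ∩ C| = 5.2381.
|(A ∪ B) ∖ C| = 37 − 5.2381 = 31.76.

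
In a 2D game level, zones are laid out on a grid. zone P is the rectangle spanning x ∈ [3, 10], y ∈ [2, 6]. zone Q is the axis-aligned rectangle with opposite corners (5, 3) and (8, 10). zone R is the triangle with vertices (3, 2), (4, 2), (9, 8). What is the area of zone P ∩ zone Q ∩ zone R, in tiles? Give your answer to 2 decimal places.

The intersection is the polygon with vertices (5,4), (7,6), (7.333,6), (5,3.2).
By the shoelace formula its area is 1.27.

1.27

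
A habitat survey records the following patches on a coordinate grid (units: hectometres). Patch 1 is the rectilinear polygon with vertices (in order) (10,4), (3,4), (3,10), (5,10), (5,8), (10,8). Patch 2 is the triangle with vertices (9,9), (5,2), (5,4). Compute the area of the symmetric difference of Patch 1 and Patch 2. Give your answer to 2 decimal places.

30.51

|Patch 1| = 32, |Patch 2| = 4, |Patch 1∩Patch 2| = 2.7429.
|Patch 1 △ Patch 2| = |Patch 1| + |Patch 2| − 2·|Patch 1∩Patch 2| = 32 + 4 − 5.4857 = 30.51.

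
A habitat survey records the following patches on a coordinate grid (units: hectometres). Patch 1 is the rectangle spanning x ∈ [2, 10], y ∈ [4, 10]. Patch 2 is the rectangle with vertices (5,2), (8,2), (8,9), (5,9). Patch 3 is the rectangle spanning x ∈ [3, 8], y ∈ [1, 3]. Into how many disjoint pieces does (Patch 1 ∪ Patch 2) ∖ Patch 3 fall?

1

(Patch 1 ∪ Patch 2) ∖ Patch 3 is a single connected region.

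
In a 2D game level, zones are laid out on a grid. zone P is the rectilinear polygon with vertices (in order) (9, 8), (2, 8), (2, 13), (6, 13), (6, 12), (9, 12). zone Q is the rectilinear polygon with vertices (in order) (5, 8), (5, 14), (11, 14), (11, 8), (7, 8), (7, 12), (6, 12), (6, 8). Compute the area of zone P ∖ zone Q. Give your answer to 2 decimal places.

|zone P| = 32, |zone P∩zone Q| = 13.
|zone P ∖ zone Q| = |zone P| − |zone P∩zone Q| = 32 − 13 = 19.00.

19.00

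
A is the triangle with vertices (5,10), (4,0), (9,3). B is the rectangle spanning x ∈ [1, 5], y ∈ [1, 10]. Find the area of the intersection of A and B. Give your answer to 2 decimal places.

4.05

The intersection is the polygon with vertices (5,10), (5,1), (4.1,1).
By the shoelace formula its area is 4.05.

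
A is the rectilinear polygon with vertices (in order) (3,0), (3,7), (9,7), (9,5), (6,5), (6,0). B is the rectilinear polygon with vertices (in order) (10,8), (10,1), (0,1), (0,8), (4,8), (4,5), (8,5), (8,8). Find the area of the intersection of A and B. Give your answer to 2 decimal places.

16.00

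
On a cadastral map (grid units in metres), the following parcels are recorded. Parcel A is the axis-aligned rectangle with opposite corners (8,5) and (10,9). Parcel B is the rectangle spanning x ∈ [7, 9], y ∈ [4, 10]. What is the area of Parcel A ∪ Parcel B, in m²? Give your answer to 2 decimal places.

16.00

By inclusion–exclusion:
Individual areas: |Parcel A| = 8, |Parcel B| = 12.
|Parcel A∩Parcel B|: x∈[8,9], y∈[5,9] → 1·4 = 4.
|Parcel A ∪ Parcel B| = 20 − 4 = 16.00.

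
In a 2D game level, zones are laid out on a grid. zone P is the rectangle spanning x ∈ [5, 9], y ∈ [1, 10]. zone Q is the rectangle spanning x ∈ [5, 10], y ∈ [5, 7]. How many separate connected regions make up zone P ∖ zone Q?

2

zone P ∖ zone Q splits into 2 disjoint pieces (area 16, area 12).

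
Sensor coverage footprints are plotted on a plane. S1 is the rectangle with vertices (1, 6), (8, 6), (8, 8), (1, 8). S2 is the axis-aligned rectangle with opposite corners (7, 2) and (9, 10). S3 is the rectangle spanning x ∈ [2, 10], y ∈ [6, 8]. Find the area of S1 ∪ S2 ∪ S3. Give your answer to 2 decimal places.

By inclusion–exclusion:
Individual areas: |S1| = 14, |S2| = 16, |S3| = 16.
|S1∩S2|: x∈[7,8], y∈[6,8] → 1·2 = 2.
|S1∩S3|: x∈[2,8], y∈[6,8] → 6·2 = 12.
|S2∩S3|: x∈[7,9], y∈[6,8] → 2·2 = 4.
|S1∩S2∩S3| = 2.
|S1 ∪ S2 ∪ S3| = 46 − 18 + 2 = 30.00.

30.00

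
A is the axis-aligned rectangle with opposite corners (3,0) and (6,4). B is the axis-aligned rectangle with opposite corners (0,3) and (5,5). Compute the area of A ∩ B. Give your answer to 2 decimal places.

2.00

|A∩B|: x∈[3,5], y∈[3,4] → 2·1 = 2.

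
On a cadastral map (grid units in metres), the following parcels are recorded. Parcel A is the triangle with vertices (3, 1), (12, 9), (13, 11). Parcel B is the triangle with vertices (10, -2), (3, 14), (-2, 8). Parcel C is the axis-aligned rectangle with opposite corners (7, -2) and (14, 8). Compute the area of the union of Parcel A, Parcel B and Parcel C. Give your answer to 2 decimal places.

By inclusion–exclusion:
Individual areas: |Parcel A| = 5, |Parcel B| = 61, |Parcel C| = 70.
|Parcel A∩Parcel B| = 0.7589.
|Parcel A∩Parcel C| = 2.1736.
|Parcel B∩Parcel C| = 6.5357.
|Parcel A∩Parcel B∩Parcel C| = 0.0143.
|Parcel A ∪ Parcel B ∪ Parcel C| = 136 − 9.4682 + 0.0143 = 126.55.

126.55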